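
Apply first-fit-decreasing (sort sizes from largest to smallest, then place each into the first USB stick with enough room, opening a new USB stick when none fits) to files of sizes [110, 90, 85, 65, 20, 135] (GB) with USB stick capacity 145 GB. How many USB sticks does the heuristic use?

5

Sorted descending: 135, 110, 90, 85, 65, 20.
  135 → USB stick 1 (new)  [load 135/145]
  110 → USB stick 2 (new)  [load 110/145]
  90 → USB stick 3 (new)  [load 90/145]
  85 → USB stick 4 (new)  [load 85/145]
  65 → USB stick 5 (new)  [load 65/145]
  20 → USB stick 2  [load 130/145]
5 USB sticks opened.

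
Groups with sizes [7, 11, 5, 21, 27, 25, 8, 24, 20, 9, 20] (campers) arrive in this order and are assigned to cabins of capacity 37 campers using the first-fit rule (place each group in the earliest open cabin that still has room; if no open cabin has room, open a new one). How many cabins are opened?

7

  7 → cabin 1 (new)  [load 7/37]
  11 → cabin 1  [load 18/37]
  5 → cabin 1  [load 23/37]
  21 → cabin 2 (new)  [load 21/37]
  27 → cabin 3 (new)  [load 27/37]
  25 → cabin 4 (new)  [load 25/37]
  8 → cabin 1  [load 31/37]
  24 → cabin 5 (new)  [load 24/37]
  20 → cabin 6 (new)  [load 20/37]
  9 → cabin 2  [load 30/37]
  20 → cabin 7 (new)  [load 20/37]
7 cabins opened.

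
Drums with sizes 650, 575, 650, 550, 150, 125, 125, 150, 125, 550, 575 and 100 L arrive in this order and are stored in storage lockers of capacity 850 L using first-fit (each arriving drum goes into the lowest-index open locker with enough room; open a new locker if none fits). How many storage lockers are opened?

  650 → locker 1 (new)  [load 650/850]
  575 → locker 2 (new)  [load 575/850]
  650 → locker 3 (new)  [load 650/850]
  550 → locker 4 (new)  [load 550/850]
  150 → locker 1  [load 800/850]
  125 → locker 2  [load 700/850]
  125 → locker 2  [load 825/850]
  150 → locker 3  [load 800/850]
  125 → locker 4  [load 675/850]
  550 → locker 5 (new)  [load 550/850]
  575 → locker 6 (new)  [load 575/850]
  100 → locker 4  [load 775/850]
6 storage lockers opened.

6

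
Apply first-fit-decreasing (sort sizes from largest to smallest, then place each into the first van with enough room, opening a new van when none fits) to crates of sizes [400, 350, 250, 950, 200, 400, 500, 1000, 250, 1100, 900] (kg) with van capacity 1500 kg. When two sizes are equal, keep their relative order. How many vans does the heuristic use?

5

Sorted descending: 1100, 1000, 950, 900, 500, 400, 400, 350, 250, 250, 200.
  1100 → van 1 (new)  [load 1100/1500]
  1000 → van 2 (new)  [load 1000/1500]
  950 → van 3 (new)  [load 950/1500]
  900 → van 4 (new)  [load 900/1500]
  500 → van 2  [load 1500/1500]
  400 → van 1  [load 1500/1500]
  400 → van 3  [load 1350/1500]
  350 → van 4  [load 1250/1500]
  250 → van 4  [load 1500/1500]
  250 → van 5 (new)  [load 250/1500]
  200 → van 5  [load 450/1500]
5 vans opened.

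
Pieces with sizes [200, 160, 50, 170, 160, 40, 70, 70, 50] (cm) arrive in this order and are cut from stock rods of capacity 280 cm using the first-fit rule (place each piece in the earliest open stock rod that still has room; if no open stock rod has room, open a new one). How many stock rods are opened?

4

  200 → stock rod 1 (new)  [load 200/280]
  160 → stock rod 2 (new)  [load 160/280]
  50 → stock rod 1  [load 250/280]
  170 → stock rod 3 (new)  [load 170/280]
  160 → stock rod 4 (new)  [load 160/280]
  40 → stock rod 2  [load 200/280]
  70 → stock rod 2  [load 270/280]
  70 → stock rod 3  [load 240/280]
  50 → stock rod 4  [load 210/280]
4 stock rods opened.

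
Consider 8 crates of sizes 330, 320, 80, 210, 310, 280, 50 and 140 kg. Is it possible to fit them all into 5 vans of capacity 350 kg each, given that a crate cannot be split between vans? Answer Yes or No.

Total = 1720 kg; ⌈1720/350⌉ = 5.
The bound of 5 does not rule out 5, but exhaustive search shows no assignment into 5 vans of capacity 350 kg exists — the minimum is 6.

No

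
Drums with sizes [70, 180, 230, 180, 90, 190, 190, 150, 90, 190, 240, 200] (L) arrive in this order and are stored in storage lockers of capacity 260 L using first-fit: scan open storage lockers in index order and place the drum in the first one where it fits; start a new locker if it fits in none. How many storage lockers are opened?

  70 → locker 1 (new)  [load 70/260]
  180 → locker 1  [load 250/260]
  230 → locker 2 (new)  [load 230/260]
  180 → locker 3 (new)  [load 180/260]
  90 → locker 4 (new)  [load 90/260]
  190 → locker 5 (new)  [load 190/260]
  190 → locker 6 (new)  [load 190/260]
  150 → locker 4  [load 240/260]
  90 → locker 7 (new)  [load 90/260]
  190 → locker 8 (new)  [load 190/260]
  240 → locker 9 (new)  [load 240/260]
  200 → locker 10 (new)  [load 200/260]
10 storage lockers opened.

10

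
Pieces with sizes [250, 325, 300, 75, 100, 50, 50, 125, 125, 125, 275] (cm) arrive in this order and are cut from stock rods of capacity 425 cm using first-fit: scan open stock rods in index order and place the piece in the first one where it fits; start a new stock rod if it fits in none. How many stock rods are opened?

5

  250 → stock rod 1 (new)  [load 250/425]
  325 → stock rod 2 (new)  [load 325/425]
  300 → stock rod 3 (new)  [load 300/425]
  75 → stock rod 1  [load 325/425]
  100 → stock rod 1  [load 425/425]
  50 → stock rod 2  [load 375/425]
  50 → stock rod 2  [load 425/425]
  125 → stock rod 3  [load 425/425]
  125 → stock rod 4 (new)  [load 125/425]
  125 → stock rod 4  [load 250/425]
  275 → stock rod 5 (new)  [load 275/425]
5 stock rods opened.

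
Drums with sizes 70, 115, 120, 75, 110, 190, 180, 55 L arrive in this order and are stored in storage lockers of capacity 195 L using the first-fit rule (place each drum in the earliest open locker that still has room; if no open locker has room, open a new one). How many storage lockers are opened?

  70 → locker 1 (new)  [load 70/195]
  115 → locker 1  [load 185/195]
  120 → locker 2 (new)  [load 120/195]
  75 → locker 2  [load 195/195]
  110 → locker 3 (new)  [load 110/195]
  190 → locker 4 (new)  [load 190/195]
  180 → locker 5 (new)  [load 180/195]
  55 → locker 3  [load 165/195]
5 storage lockers opened.

5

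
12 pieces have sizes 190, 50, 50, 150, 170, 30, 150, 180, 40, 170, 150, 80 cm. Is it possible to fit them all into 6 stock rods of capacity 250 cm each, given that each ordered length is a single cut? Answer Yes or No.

Total = 1410 cm; ⌈1410/250⌉ = 6.
7 pieces each exceed half the capacity and cannot share a stock rod, forcing at least 7 stock rods.
At least 7 stock rods are required, but only 6 are allowed.

No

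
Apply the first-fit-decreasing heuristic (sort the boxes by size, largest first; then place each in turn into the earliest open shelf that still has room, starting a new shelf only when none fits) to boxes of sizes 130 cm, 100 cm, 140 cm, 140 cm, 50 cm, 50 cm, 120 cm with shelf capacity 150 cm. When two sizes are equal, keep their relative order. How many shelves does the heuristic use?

6

Sorted descending: 140, 140, 130, 120, 100, 50, 50.
  140 → shelf 1 (new)  [load 140/150]
  140 → shelf 2 (new)  [load 140/150]
  130 → shelf 3 (new)  [load 130/150]
  120 → shelf 4 (new)  [load 120/150]
  100 → shelf 5 (new)  [load 100/150]
  50 → shelf 5  [load 150/150]
  50 → shelf 6 (new)  [load 50/150]
6 shelves opened.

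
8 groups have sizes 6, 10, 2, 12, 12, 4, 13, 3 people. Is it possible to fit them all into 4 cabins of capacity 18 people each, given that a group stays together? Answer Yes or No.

A valid assignment using 4 cabins:
  cabin 1: 13 + 4 = 17
  cabin 2: 12 + 6 = 18
  cabin 3: 12 + 3 + 2 = 17
  cabin 4: 10 = 10
Every load is within 18 people, so 4 cabins suffice.

Yes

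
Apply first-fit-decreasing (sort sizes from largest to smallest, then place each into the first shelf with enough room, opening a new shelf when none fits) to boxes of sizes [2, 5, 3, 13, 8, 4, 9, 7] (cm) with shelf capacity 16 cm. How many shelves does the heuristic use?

Sorted descending: 13, 9, 8, 7, 5, 4, 3, 2.
  13 → shelf 1 (new)  [load 13/16]
  9 → shelf 2 (new)  [load 9/16]
  8 → shelf 3 (new)  [load 8/16]
  7 → shelf 2  [load 16/16]
  5 → shelf 3  [load 13/16]
  4 → shelf 4 (new)  [load 4/16]
  3 → shelf 1  [load 16/16]
  2 → shelf 3  [load 15/16]
4 shelves opened.

4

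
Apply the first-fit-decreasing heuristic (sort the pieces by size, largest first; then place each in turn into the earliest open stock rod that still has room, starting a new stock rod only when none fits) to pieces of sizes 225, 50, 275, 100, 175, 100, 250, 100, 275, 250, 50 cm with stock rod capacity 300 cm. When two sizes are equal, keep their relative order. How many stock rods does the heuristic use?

Sorted descending: 275, 275, 250, 250, 225, 175, 100, 100, 100, 50, 50.
  275 → stock rod 1 (new)  [load 275/300]
  275 → stock rod 2 (new)  [load 275/300]
  250 → stock rod 3 (new)  [load 250/300]
  250 → stock rod 4 (new)  [load 250/300]
  225 → stock rod 5 (new)  [load 225/300]
  175 → stock rod 6 (new)  [load 175/300]
  100 → stock rod 6  [load 275/300]
  100 → stock rod 7 (new)  [load 100/300]
  100 → stock rod 7  [load 200/300]
  50 → stock rod 3  [load 300/300]
  50 → stock rod 4  [load 300/300]
7 stock rods opened.

7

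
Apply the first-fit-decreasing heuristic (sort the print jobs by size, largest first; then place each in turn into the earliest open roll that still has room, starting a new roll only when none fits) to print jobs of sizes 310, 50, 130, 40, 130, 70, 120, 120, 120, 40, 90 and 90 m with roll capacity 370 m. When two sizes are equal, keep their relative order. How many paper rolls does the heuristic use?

4

Sorted descending: 310, 130, 130, 120, 120, 120, 90, 90, 70, 50, 40, 40.
  310 → roll 1 (new)  [load 310/370]
  130 → roll 2 (new)  [load 130/370]
  130 → roll 2  [load 260/370]
  120 → roll 3 (new)  [load 120/370]
  120 → roll 3  [load 240/370]
  120 → roll 3  [load 360/370]
  90 → roll 2  [load 350/370]
  90 → roll 4 (new)  [load 90/370]
  70 → roll 4  [load 160/370]
  50 → roll 1  [load 360/370]
  40 → roll 4  [load 200/370]
  40 → roll 4  [load 240/370]
4 paper rolls opened.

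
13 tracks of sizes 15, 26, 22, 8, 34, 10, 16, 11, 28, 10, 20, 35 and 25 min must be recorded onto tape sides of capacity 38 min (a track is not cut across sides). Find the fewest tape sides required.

8

Total = 35 + 34 + 28 + 26 + 25 + 22 + 20 + 16 + 15 + 11 + 10 + 10 + 8 = 260 min.
Lower bound: ⌈260/38⌉ = 7 tape sides.
A packing using 8 tape sides:
  side 1: 35 = 35
  side 2: 34 = 34
  side 3: 28 + 10 = 38
  side 4: 26 + 11 = 37
  side 5: 25 + 10 = 35
  side 6: 22 + 16 = 38
  side 7: 20 + 15 = 35
  side 8: 8 = 8
No arrangement into 7 tape sides stays within capacity, so 8 is optimal.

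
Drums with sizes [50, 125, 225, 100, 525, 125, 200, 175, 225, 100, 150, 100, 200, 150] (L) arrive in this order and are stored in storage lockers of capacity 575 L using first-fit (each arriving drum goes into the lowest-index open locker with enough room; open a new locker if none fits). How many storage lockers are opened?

  50 → locker 1 (new)  [load 50/575]
  125 → locker 1  [load 175/575]
  225 → locker 1  [load 400/575]
  100 → locker 1  [load 500/575]
  525 → locker 2 (new)  [load 525/575]
  125 → locker 3 (new)  [load 125/575]
  200 → locker 3  [load 325/575]
  175 → locker 3  [load 500/575]
  225 → locker 4 (new)  [load 225/575]
  100 → locker 4  [load 325/575]
  150 → locker 4  [load 475/575]
  100 → locker 4  [load 575/575]
  200 → locker 5 (new)  [load 200/575]
  150 → locker 5  [load 350/575]
5 storage lockers opened.

5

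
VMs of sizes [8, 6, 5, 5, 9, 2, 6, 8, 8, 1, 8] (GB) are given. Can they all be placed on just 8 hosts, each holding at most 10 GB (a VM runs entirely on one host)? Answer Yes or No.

A valid assignment using 8 hosts:
  host 1: 9 + 1 = 10
  host 2: 8 + 2 = 10
  host 3: 8 = 8
  host 4: 8 = 8
  host 5: 8 = 8
  host 6: 6 = 6
  host 7: 6 = 6
  host 8: 5 + 5 = 10
Every load is within 10 GB, so 8 hosts suffice.

Yes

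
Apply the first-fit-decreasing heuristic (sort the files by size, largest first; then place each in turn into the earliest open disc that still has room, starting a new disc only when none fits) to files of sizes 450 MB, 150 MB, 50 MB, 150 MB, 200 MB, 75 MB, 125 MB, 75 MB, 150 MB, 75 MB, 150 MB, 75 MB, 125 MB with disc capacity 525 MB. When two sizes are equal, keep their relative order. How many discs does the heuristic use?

Sorted descending: 450, 200, 150, 150, 150, 150, 125, 125, 75, 75, 75, 75, 50.
  450 → disc 1 (new)  [load 450/525]
  200 → disc 2 (new)  [load 200/525]
  150 → disc 2  [load 350/525]
  150 → disc 2  [load 500/525]
  150 → disc 3 (new)  [load 150/525]
  150 → disc 3  [load 300/525]
  125 → disc 3  [load 425/525]
  125 → disc 4 (new)  [load 125/525]
  75 → disc 1  [load 525/525]
  75 → disc 3  [load 500/525]
  75 → disc 4  [load 200/525]
  75 → disc 4  [load 275/525]
  50 → disc 4  [load 325/525]
4 discs opened.

4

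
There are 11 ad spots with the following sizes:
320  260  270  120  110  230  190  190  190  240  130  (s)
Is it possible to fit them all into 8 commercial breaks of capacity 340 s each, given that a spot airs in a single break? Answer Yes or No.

Yes

A valid assignment using 8 commercial breaks:
  break 1: 320 = 320
  break 2: 270 = 270
  break 3: 260 = 260
  break 4: 240 = 240
  break 5: 230 + 110 = 340
  break 6: 190 + 130 = 320
  break 7: 190 + 120 = 310
  break 8: 190 = 190
Every load is within 340 s, so 8 commercial breaks suffice.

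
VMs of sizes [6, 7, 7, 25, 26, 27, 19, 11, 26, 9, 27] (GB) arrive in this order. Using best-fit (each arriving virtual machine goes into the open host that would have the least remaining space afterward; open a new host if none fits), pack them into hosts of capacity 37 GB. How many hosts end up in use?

7

  6 → host 1 (new)  [load 6/37]
  7 → host 1  [load 13/37]
  7 → host 1  [load 20/37]
  25 → host 2 (new)  [load 25/37]
  26 → host 3 (new)  [load 26/37]
  27 → host 4 (new)  [load 27/37]
  19 → host 5 (new)  [load 19/37]
  11 → host 3  [load 37/37]
  26 → host 6 (new)  [load 26/37]
  9 → host 4  [load 36/37]
  27 → host 7 (new)  [load 27/37]
7 hosts opened.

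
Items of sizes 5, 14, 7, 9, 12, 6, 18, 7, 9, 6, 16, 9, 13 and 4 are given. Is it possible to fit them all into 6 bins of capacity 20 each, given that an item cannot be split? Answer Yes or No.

Total = 135; ⌈135/20⌉ = 7.
At least 7 bins are required, but only 6 are allowed.

No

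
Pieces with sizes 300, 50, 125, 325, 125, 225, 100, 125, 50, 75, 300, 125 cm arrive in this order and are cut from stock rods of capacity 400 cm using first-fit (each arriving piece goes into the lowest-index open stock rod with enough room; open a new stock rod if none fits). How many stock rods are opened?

6

  300 → stock rod 1 (new)  [load 300/400]
  50 → stock rod 1  [load 350/400]
  125 → stock rod 2 (new)  [load 125/400]
  325 → stock rod 3 (new)  [load 325/400]
  125 → stock rod 2  [load 250/400]
  225 → stock rod 4 (new)  [load 225/400]
  100 → stock rod 2  [load 350/400]
  125 → stock rod 4  [load 350/400]
  50 → stock rod 1  [load 400/400]
  75 → stock rod 3  [load 400/400]
  300 → stock rod 5 (new)  [load 300/400]
  125 → stock rod 6 (new)  [load 125/400]
6 stock rods opened.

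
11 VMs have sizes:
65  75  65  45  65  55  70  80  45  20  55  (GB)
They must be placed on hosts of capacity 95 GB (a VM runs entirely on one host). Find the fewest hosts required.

Total = 80 + 75 + 70 + 65 + 65 + 65 + 55 + 55 + 45 + 45 + 20 = 640 GB.
Lower bound: ⌈640/95⌉ = 7 hosts.
Also, 8 VMs each exceed 95/2 GB, and no two of those can share a host, so at least 8 hosts are needed.
A packing using 9 hosts:
  host 1: 80 = 80
  host 2: 75 + 20 = 95
  host 3: 70 = 70
  host 4: 65 = 65
  host 5: 65 = 65
  host 6: 65 = 65
  host 7: 55 = 55
  host 8: 55 = 55
  host 9: 45 + 45 = 90
No arrangement into 8 hosts stays within capacity, so 9 is optimal.

9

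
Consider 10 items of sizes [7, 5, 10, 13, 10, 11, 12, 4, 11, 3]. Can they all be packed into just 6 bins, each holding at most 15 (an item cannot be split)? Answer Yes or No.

Total = 86; ⌈86/15⌉ = 6.
The bound of 6 does not rule out 6, but exhaustive search shows no assignment into 6 bins of capacity 15 exists — the minimum is 7.

No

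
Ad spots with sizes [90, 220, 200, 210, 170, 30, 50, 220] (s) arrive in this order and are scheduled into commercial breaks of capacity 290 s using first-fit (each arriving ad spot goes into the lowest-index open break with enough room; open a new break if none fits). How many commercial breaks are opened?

  90 → break 1 (new)  [load 90/290]
  220 → break 2 (new)  [load 220/290]
  200 → break 1  [load 290/290]
  210 → break 3 (new)  [load 210/290]
  170 → break 4 (new)  [load 170/290]
  30 → break 2  [load 250/290]
  50 → break 3  [load 260/290]
  220 → break 5 (new)  [load 220/290]
5 commercial breaks opened.

5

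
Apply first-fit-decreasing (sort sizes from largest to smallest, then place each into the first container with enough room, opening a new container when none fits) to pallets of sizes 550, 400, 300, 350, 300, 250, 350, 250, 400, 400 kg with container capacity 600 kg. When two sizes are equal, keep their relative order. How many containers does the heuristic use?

7

Sorted descending: 550, 400, 400, 400, 350, 350, 300, 300, 250, 250.
  550 → container 1 (new)  [load 550/600]
  400 → container 2 (new)  [load 400/600]
  400 → container 3 (new)  [load 400/600]
  400 → container 4 (new)  [load 400/600]
  350 → container 5 (new)  [load 350/600]
  350 → container 6 (new)  [load 350/600]
  300 → container 7 (new)  [load 300/600]
  300 → container 7  [load 600/600]
  250 → container 5  [load 600/600]
  250 → container 6  [load 600/600]
7 containers opened.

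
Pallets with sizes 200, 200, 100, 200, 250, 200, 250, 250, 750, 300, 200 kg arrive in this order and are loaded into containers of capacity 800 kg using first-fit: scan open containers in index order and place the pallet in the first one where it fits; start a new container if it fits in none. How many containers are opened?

  200 → container 1 (new)  [load 200/800]
  200 → container 1  [load 400/800]
  100 → container 1  [load 500/800]
  200 → container 1  [load 700/800]
  250 → container 2 (new)  [load 250/800]
  200 → container 2  [load 450/800]
  250 → container 2  [load 700/800]
  250 → container 3 (new)  [load 250/800]
  750 → container 4 (new)  [load 750/800]
  300 → container 3  [load 550/800]
  200 → container 3  [load 750/800]
4 containers opened.

4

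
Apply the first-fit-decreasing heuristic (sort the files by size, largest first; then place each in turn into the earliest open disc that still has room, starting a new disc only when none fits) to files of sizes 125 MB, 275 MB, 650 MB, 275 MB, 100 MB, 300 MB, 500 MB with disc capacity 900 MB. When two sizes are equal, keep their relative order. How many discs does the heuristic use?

Sorted descending: 650, 500, 300, 275, 275, 125, 100.
  650 → disc 1 (new)  [load 650/900]
  500 → disc 2 (new)  [load 500/900]
  300 → disc 2  [load 800/900]
  275 → disc 3 (new)  [load 275/900]
  275 → disc 3  [load 550/900]
  125 → disc 1  [load 775/900]
  100 → disc 1  [load 875/900]
3 discs opened.

3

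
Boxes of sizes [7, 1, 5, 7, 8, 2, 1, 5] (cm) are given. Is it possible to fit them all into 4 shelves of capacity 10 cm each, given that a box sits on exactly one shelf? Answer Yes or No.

Yes

A valid assignment using 4 shelves:
  shelf 1: 8 + 2 = 10
  shelf 2: 7 + 1 + 1 = 9
  shelf 3: 7 = 7
  shelf 4: 5 + 5 = 10
Every load is within 10 cm, so 4 shelves suffice.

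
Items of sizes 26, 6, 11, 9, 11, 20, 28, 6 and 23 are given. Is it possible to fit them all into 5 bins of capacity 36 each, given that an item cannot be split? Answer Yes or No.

A valid assignment using 5 bins:
  bin 1: 28 + 6 = 34
  bin 2: 26 + 9 = 35
  bin 3: 23 + 11 = 34
  bin 4: 20 + 11 = 31
  bin 5: 6 = 6
Every load is within 36, so 5 bins suffice.

Yes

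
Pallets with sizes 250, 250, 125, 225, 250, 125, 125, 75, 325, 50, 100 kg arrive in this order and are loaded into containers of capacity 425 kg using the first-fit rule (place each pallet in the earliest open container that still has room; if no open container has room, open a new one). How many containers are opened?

5

  250 → container 1 (new)  [load 250/425]
  250 → container 2 (new)  [load 250/425]
  125 → container 1  [load 375/425]
  225 → container 3 (new)  [load 225/425]
  250 → container 4 (new)  [load 250/425]
  125 → container 2  [load 375/425]
  125 → container 3  [load 350/425]
  75 → container 3  [load 425/425]
  325 → container 5 (new)  [load 325/425]
  50 → container 1  [load 425/425]
  100 → container 4  [load 350/425]
5 containers opened.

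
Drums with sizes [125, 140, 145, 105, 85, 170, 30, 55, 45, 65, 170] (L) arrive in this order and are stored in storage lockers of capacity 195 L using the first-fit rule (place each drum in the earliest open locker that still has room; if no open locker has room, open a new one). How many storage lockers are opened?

7

  125 → locker 1 (new)  [load 125/195]
  140 → locker 2 (new)  [load 140/195]
  145 → locker 3 (new)  [load 145/195]
  105 → locker 4 (new)  [load 105/195]
  85 → locker 4  [load 190/195]
  170 → locker 5 (new)  [load 170/195]
  30 → locker 1  [load 155/195]
  55 → locker 2  [load 195/195]
  45 → locker 3  [load 190/195]
  65 → locker 6 (new)  [load 65/195]
  170 → locker 7 (new)  [load 170/195]
7 storage lockers opened.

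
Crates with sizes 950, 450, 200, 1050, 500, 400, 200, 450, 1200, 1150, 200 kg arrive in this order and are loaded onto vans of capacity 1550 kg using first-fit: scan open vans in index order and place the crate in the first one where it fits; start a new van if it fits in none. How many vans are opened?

  950 → van 1 (new)  [load 950/1550]
  450 → van 1  [load 1400/1550]
  200 → van 2 (new)  [load 200/1550]
  1050 → van 2  [load 1250/1550]
  500 → van 3 (new)  [load 500/1550]
  400 → van 3  [load 900/1550]
  200 → van 2  [load 1450/1550]
  450 → van 3  [load 1350/1550]
  1200 → van 4 (new)  [load 1200/1550]
  1150 → van 5 (new)  [load 1150/1550]
  200 → van 3  [load 1550/1550]
5 vans opened.

5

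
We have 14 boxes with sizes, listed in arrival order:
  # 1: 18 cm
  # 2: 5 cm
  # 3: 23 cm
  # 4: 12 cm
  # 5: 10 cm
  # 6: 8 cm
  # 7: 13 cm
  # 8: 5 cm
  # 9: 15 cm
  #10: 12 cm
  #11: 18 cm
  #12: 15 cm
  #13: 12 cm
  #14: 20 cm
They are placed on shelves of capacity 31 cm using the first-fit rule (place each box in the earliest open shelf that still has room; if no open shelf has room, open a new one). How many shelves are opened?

7

  18 → shelf 1 (new)  [load 18/31]
  5 → shelf 1  [load 23/31]
  23 → shelf 2 (new)  [load 23/31]
  12 → shelf 3 (new)  [load 12/31]
  10 → shelf 3  [load 22/31]
  8 → shelf 1  [load 31/31]
  13 → shelf 4 (new)  [load 13/31]
  5 → shelf 2  [load 28/31]
  15 → shelf 4  [load 28/31]
  12 → shelf 5 (new)  [load 12/31]
  18 → shelf 5  [load 30/31]
  15 → shelf 6 (new)  [load 15/31]
  12 → shelf 6  [load 27/31]
  20 → shelf 7 (new)  [load 20/31]
7 shelves opened.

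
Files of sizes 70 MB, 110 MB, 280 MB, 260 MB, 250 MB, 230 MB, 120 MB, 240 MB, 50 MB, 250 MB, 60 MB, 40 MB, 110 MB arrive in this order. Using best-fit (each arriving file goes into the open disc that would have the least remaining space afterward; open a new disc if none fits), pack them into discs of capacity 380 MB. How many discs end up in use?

7

  70 → disc 1 (new)  [load 70/380]
  110 → disc 1  [load 180/380]
  280 → disc 2 (new)  [load 280/380]
  260 → disc 3 (new)  [load 260/380]
  250 → disc 4 (new)  [load 250/380]
  230 → disc 5 (new)  [load 230/380]
  120 → disc 3  [load 380/380]
  240 → disc 6 (new)  [load 240/380]
  50 → disc 2  [load 330/380]
  250 → disc 7 (new)  [load 250/380]
  60 → disc 4  [load 310/380]
  40 → disc 2  [load 370/380]
  110 → disc 7  [load 360/380]
7 discs opened.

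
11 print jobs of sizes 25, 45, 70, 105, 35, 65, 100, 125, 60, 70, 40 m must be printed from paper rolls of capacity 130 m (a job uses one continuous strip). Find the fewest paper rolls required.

Total = 125 + 105 + 100 + 70 + 70 + 65 + 60 + 45 + 40 + 35 + 25 = 740 m.
Lower bound: ⌈740/130⌉ = 6 paper rolls.
A packing using 7 paper rolls:
  roll 1: 125 = 125
  roll 2: 105 + 25 = 130
  roll 3: 100 = 100
  roll 4: 70 + 60 = 130
  roll 5: 70 + 45 = 115
  roll 6: 65 + 40 = 105
  roll 7: 35 = 35
No arrangement into 6 paper rolls stays within capacity, so 7 is optimal.

7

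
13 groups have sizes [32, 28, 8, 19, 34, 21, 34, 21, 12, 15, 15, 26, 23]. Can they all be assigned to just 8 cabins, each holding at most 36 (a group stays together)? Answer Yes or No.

No

Total = 288; ⌈288/36⌉ = 8.
9 groups each exceed half the capacity and cannot share a cabin, forcing at least 9 cabins.
At least 9 cabins are required, but only 8 are allowed.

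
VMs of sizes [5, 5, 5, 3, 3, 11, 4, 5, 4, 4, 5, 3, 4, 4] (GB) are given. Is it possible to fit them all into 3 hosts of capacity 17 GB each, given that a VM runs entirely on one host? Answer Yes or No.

No

Total = 65 GB; ⌈65/17⌉ = 4.
At least 4 hosts are required, but only 3 are allowed.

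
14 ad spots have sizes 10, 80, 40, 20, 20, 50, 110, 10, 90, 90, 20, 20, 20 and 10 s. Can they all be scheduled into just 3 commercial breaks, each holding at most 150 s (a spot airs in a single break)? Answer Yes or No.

No

Total = 590 s; ⌈590/150⌉ = 4.
At least 4 commercial breaks are required, but only 3 are allowed.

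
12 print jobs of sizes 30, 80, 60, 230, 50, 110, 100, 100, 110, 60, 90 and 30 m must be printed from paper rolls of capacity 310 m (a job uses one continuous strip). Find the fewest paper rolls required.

Total = 230 + 110 + 110 + 100 + 100 + 90 + 80 + 60 + 60 + 50 + 30 + 30 = 1050 m.
Lower bound: ⌈1050/310⌉ = 4 paper rolls.
A packing using 4 paper rolls:
  roll 1: 230 + 80 = 310
  roll 2: 110 + 110 + 90 = 310
  roll 3: 100 + 100 + 60 + 50 = 310
  roll 4: 60 + 30 + 30 = 120
This matches the lower bound, so 4 is optimal.

4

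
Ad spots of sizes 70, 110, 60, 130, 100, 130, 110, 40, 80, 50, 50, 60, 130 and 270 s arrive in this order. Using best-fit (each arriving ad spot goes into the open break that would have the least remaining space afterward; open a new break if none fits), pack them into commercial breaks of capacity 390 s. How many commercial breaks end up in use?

  70 → break 1 (new)  [load 70/390]
  110 → break 1  [load 180/390]
  60 → break 1  [load 240/390]
  130 → break 1  [load 370/390]
  100 → break 2 (new)  [load 100/390]
  130 → break 2  [load 230/390]
  110 → break 2  [load 340/390]
  40 → break 2  [load 380/390]
  80 → break 3 (new)  [load 80/390]
  50 → break 3  [load 130/390]
  50 → break 3  [load 180/390]
  60 → break 3  [load 240/390]
  130 → break 3  [load 370/390]
  270 → break 4 (new)  [load 270/390]
4 commercial breaks opened.

4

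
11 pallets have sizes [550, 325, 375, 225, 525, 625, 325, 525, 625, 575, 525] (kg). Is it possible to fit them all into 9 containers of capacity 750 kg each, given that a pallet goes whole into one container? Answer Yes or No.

Yes

A valid assignment using 9 containers:
  container 1: 625 = 625
  container 2: 625 = 625
  container 3: 575 = 575
  container 4: 550 = 550
  container 5: 525 + 225 = 750
  container 6: 525 = 525
  container 7: 525 = 525
  container 8: 375 + 325 = 700
  container 9: 325 = 325
Every load is within 750 kg, so 9 containers suffice.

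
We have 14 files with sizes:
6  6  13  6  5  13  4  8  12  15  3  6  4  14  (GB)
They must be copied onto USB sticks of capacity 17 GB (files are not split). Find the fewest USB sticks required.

Total = 15 + 14 + 13 + 13 + 12 + 8 + 6 + 6 + 6 + 6 + 5 + 4 + 4 + 3 = 115 GB.
Lower bound: ⌈115/17⌉ = 7 USB sticks.
A packing using 8 USB sticks:
  USB stick 1: 15 = 15
  USB stick 2: 14 + 3 = 17
  USB stick 3: 13 + 4 = 17
  USB stick 4: 13 + 4 = 17
  USB stick 5: 12 + 5 = 17
  USB stick 6: 8 + 6 = 14
  USB stick 7: 6 + 6 = 12
  USB stick 8: 6 = 6
No arrangement into 7 USB sticks stays within capacity, so 8 is optimal.

8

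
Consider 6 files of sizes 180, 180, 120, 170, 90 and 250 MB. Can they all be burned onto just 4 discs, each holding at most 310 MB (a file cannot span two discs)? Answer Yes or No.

Yes

A valid assignment using 4 discs:
  disc 1: 250 = 250
  disc 2: 180 + 120 = 300
  disc 3: 180 + 90 = 270
  disc 4: 170 = 170
Every load is within 310 MB, so 4 discs suffice.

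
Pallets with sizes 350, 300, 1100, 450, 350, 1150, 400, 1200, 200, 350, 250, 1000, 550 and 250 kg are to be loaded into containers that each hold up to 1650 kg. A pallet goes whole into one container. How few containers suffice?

Total = 1200 + 1150 + 1100 + 1000 + 550 + 450 + 400 + 350 + 350 + 350 + 300 + 250 + 250 + 200 = 7900 kg.
Lower bound: ⌈7900/1650⌉ = 5 containers.
A packing using 5 containers:
  container 1: 1200 + 450 = 1650
  container 2: 1150 + 400 = 1550
  container 3: 1100 + 550 = 1650
  container 4: 1000 + 350 + 300 = 1650
  container 5: 350 + 350 + 250 + 250 + 200 = 1400
This matches the lower bound, so 5 is optimal.

5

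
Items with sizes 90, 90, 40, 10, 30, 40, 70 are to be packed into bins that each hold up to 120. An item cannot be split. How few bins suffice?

Total = 90 + 90 + 70 + 40 + 40 + 30 + 10 = 370.
Lower bound: ⌈370/120⌉ = 4 bins.
A packing using 4 bins:
  bin 1: 90 + 30 = 120
  bin 2: 90 + 10 = 100
  bin 3: 70 + 40 = 110
  bin 4: 40 = 40
This matches the lower bound, so 4 is optimal.

4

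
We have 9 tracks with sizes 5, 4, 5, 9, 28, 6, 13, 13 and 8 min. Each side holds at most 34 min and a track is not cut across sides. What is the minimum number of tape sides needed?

Total = 28 + 13 + 13 + 9 + 8 + 6 + 5 + 5 + 4 = 91 min.
Lower bound: ⌈91/34⌉ = 3 tape sides.
A packing using 3 tape sides:
  side 1: 28 + 6 = 34
  side 2: 13 + 13 + 8 = 34
  side 3: 9 + 5 + 5 + 4 = 23
This matches the lower bound, so 3 is optimal.

3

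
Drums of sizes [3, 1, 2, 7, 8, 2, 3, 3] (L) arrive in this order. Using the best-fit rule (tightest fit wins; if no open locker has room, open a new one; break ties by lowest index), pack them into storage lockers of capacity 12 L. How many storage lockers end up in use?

3

  3 → locker 1 (new)  [load 3/12]
  1 → locker 1  [load 4/12]
  2 → locker 1  [load 6/12]
  7 → locker 2 (new)  [load 7/12]
  8 → locker 3 (new)  [load 8/12]
  2 → locker 3  [load 10/12]
  3 → locker 2  [load 10/12]
  3 → locker 1  [load 9/12]
3 storage lockers opened.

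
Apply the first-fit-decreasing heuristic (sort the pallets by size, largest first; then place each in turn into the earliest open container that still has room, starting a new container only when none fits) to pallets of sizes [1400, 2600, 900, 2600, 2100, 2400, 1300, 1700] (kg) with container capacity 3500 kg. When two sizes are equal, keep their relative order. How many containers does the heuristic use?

Sorted descending: 2600, 2600, 2400, 2100, 1700, 1400, 1300, 900.
  2600 → container 1 (new)  [load 2600/3500]
  2600 → container 2 (new)  [load 2600/3500]
  2400 → container 3 (new)  [load 2400/3500]
  2100 → container 4 (new)  [load 2100/3500]
  1700 → container 5 (new)  [load 1700/3500]
  1400 → container 4  [load 3500/3500]
  1300 → container 5  [load 3000/3500]
  900 → container 1  [load 3500/3500]
5 containers opened.

5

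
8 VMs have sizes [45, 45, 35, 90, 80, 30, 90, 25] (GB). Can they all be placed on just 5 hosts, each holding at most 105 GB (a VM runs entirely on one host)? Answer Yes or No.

A valid assignment using 5 hosts:
  host 1: 90 = 90
  host 2: 90 = 90
  host 3: 80 + 25 = 105
  host 4: 45 + 45 = 90
  host 5: 35 + 30 = 65
Every load is within 105 GB, so 5 hosts suffice.

Yes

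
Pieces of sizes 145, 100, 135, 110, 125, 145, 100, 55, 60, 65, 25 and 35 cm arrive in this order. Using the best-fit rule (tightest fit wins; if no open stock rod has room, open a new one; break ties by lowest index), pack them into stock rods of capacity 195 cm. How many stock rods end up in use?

7

  145 → stock rod 1 (new)  [load 145/195]
  100 → stock rod 2 (new)  [load 100/195]
  135 → stock rod 3 (new)  [load 135/195]
  110 → stock rod 4 (new)  [load 110/195]
  125 → stock rod 5 (new)  [load 125/195]
  145 → stock rod 6 (new)  [load 145/195]
  100 → stock rod 7 (new)  [load 100/195]
  55 → stock rod 3  [load 190/195]
  60 → stock rod 5  [load 185/195]
  65 → stock rod 4  [load 175/195]
  25 → stock rod 1  [load 170/195]
  35 → stock rod 6  [load 180/195]
7 stock rods opened.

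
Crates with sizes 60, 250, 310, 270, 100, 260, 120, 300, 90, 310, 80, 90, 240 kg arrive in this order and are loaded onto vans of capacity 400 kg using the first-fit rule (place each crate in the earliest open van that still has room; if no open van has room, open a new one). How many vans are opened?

7

  60 → van 1 (new)  [load 60/400]
  250 → van 1  [load 310/400]
  310 → van 2 (new)  [load 310/400]
  270 → van 3 (new)  [load 270/400]
  100 → van 3  [load 370/400]
  260 → van 4 (new)  [load 260/400]
  120 → van 4  [load 380/400]
  300 → van 5 (new)  [load 300/400]
  90 → van 1  [load 400/400]
  310 → van 6 (new)  [load 310/400]
  80 → van 2  [load 390/400]
  90 → van 5  [load 390/400]
  240 → van 7 (new)  [load 240/400]
7 vans opened.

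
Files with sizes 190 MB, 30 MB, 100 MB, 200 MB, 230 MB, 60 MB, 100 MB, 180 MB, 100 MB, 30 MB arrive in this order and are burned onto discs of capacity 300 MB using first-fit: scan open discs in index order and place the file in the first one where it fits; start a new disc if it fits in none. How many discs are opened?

5

  190 → disc 1 (new)  [load 190/300]
  30 → disc 1  [load 220/300]
  100 → disc 2 (new)  [load 100/300]
  200 → disc 2  [load 300/300]
  230 → disc 3 (new)  [load 230/300]
  60 → disc 1  [load 280/300]
  100 → disc 4 (new)  [load 100/300]
  180 → disc 4  [load 280/300]
  100 → disc 5 (new)  [load 100/300]
  30 → disc 3  [load 260/300]
5 discs opened.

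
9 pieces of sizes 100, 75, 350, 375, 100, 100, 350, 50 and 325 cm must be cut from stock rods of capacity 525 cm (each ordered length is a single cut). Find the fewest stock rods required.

Total = 375 + 350 + 350 + 325 + 100 + 100 + 100 + 75 + 50 = 1825 cm.
Lower bound: ⌈1825/525⌉ = 4 stock rods.
A packing using 4 stock rods:
  stock rod 1: 375 + 100 + 50 = 525
  stock rod 2: 350 + 100 + 75 = 525
  stock rod 3: 350 + 100 = 450
  stock rod 4: 325 = 325
This matches the lower bound, so 4 is optimal.

4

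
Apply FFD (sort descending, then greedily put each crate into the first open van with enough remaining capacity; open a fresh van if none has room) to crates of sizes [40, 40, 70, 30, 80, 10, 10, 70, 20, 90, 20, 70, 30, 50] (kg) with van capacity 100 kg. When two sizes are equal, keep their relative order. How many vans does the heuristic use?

Sorted descending: 90, 80, 70, 70, 70, 50, 40, 40, 30, 30, 20, 20, 10, 10.
  90 → van 1 (new)  [load 90/100]
  80 → van 2 (new)  [load 80/100]
  70 → van 3 (new)  [load 70/100]
  70 → van 4 (new)  [load 70/100]
  70 → van 5 (new)  [load 70/100]
  50 → van 6 (new)  [load 50/100]
  40 → van 6  [load 90/100]
  40 → van 7 (new)  [load 40/100]
  30 → van 3  [load 100/100]
  30 → van 4  [load 100/100]
  20 → van 2  [load 100/100]
  20 → van 5  [load 90/100]
  10 → van 1  [load 100/100]
  10 → van 5  [load 100/100]
7 vans opened.

7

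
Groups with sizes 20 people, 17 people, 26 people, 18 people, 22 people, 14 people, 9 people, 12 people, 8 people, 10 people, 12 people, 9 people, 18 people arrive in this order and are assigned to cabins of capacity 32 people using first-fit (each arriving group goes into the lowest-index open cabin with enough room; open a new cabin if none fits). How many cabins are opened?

  20 → cabin 1 (new)  [load 20/32]
  17 → cabin 2 (new)  [load 17/32]
  26 → cabin 3 (new)  [load 26/32]
  18 → cabin 4 (new)  [load 18/32]
  22 → cabin 5 (new)  [load 22/32]
  14 → cabin 2  [load 31/32]
  9 → cabin 1  [load 29/32]
  12 → cabin 4  [load 30/32]
  8 → cabin 5  [load 30/32]
  10 → cabin 6 (new)  [load 10/32]
  12 → cabin 6  [load 22/32]
  9 → cabin 6  [load 31/32]
  18 → cabin 7 (new)  [load 18/32]
7 cabins opened.

7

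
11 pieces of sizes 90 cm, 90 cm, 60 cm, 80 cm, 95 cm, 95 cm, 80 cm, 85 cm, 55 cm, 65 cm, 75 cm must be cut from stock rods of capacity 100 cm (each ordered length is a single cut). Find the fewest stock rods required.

Total = 95 + 95 + 90 + 90 + 85 + 80 + 80 + 75 + 65 + 60 + 55 = 870 cm.
Lower bound: ⌈870/100⌉ = 9 stock rods.
Also, 11 pieces each exceed 50 cm, and no two of those can share a stock rod, so at least 11 stock rods are needed.
A packing using 11 stock rods:
  stock rod 1: 95 = 95
  stock rod 2: 95 = 95
  stock rod 3: 90 = 90
  stock rod 4: 90 = 90
  stock rod 5: 85 = 85
  stock rod 6: 80 = 80
  stock rod 7: 80 = 80
  stock rod 8: 75 = 75
  stock rod 9: 65 = 65
  stock rod 10: 60 = 60
  stock rod 11: 55 = 55
This matches the lower bound, so 11 is optimal.

11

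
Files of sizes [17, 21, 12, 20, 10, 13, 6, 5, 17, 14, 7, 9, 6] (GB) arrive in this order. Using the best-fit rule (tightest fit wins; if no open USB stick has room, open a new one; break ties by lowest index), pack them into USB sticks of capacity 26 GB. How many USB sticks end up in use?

7

  17 → USB stick 1 (new)  [load 17/26]
  21 → USB stick 2 (new)  [load 21/26]
  12 → USB stick 3 (new)  [load 12/26]
  20 → USB stick 4 (new)  [load 20/26]
  10 → USB stick 3  [load 22/26]
  13 → USB stick 5 (new)  [load 13/26]
  6 → USB stick 4  [load 26/26]
  5 → USB stick 2  [load 26/26]
  17 → USB stick 6 (new)  [load 17/26]
  14 → USB stick 7 (new)  [load 14/26]
  7 → USB stick 1  [load 24/26]
  9 → USB stick 6  [load 26/26]
  6 → USB stick 7  [load 20/26]
7 USB sticks opened.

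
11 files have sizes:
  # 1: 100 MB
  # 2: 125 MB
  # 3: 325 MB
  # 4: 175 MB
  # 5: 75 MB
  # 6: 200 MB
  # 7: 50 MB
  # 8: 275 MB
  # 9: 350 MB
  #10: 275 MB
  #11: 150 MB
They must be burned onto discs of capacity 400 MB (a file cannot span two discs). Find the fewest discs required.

Total = 350 + 325 + 275 + 275 + 200 + 175 + 150 + 125 + 100 + 75 + 50 = 2100 MB.
Lower bound: ⌈2100/400⌉ = 6 discs.
A packing using 6 discs:
  disc 1: 350 + 50 = 400
  disc 2: 325 + 75 = 400
  disc 3: 275 + 125 = 400
  disc 4: 275 + 100 = 375
  disc 5: 200 + 175 = 375
  disc 6: 150 = 150
This matches the lower bound, so 6 is optimal.

6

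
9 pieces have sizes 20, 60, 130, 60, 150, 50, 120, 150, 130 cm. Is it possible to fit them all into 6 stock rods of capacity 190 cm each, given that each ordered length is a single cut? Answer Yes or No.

A valid assignment using 5 stock rods:
  stock rod 1: 150 + 20 = 170
  stock rod 2: 150 = 150
  stock rod 3: 130 + 60 = 190
  stock rod 4: 130 + 60 = 190
  stock rod 5: 120 + 50 = 170
That uses only 5 ≤ 6, so 6 stock rods are enough.

Yes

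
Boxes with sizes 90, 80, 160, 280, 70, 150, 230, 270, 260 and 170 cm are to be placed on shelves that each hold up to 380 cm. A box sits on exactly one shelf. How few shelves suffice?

Total = 280 + 270 + 260 + 230 + 170 + 160 + 150 + 90 + 80 + 70 = 1760 cm.
Lower bound: ⌈1760/380⌉ = 5 shelves.
A packing using 5 shelves:
  shelf 1: 280 + 90 = 370
  shelf 2: 270 + 80 = 350
  shelf 3: 260 + 70 = 330
  shelf 4: 230 + 150 = 380
  shelf 5: 170 + 160 = 330
This matches the lower bound, so 5 is optimal.

5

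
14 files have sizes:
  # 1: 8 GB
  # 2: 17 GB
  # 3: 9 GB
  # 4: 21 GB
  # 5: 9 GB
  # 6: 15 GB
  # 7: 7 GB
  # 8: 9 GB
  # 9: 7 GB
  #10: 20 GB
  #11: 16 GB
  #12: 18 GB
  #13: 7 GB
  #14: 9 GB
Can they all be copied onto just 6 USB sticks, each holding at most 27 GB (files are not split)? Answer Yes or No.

No

Total = 172 GB; ⌈172/27⌉ = 7.
At least 7 USB sticks are required, but only 6 are allowed.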